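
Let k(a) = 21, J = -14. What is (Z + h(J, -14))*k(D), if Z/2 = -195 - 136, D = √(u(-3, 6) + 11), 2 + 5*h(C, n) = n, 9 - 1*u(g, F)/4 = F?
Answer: -69846/5 ≈ -13969.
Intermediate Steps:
u(g, F) = 36 - 4*F
h(C, n) = -⅖ + n/5
D = √23 (D = √((36 - 4*6) + 11) = √((36 - 24) + 11) = √(12 + 11) = √23 ≈ 4.7958)
Z = -662 (Z = 2*(-195 - 136) = 2*(-331) = -662)
(Z + h(J, -14))*k(D) = (-662 + (-⅖ + (⅕)*(-14)))*21 = (-662 + (-⅖ - 14/5))*21 = (-662 - 16/5)*21 = -3326/5*21 = -69846/5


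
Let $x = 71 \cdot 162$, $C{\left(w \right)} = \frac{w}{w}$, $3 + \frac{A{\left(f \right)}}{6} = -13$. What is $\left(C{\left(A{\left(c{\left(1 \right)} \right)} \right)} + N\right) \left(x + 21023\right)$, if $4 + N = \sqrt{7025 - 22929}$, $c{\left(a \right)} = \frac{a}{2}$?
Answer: $-97575 + 130100 i \sqrt{994} \approx -97575.0 + 4.1018 \cdot 10^{6} i$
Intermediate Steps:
$c{\left(a \right)} = \frac{a}{2}$ ($c{\left(a \right)} = a \frac{1}{2} = \frac{a}{2}$)
$A{\left(f \right)} = -96$ ($A{\left(f \right)} = -18 + 6 \left(-13\right) = -18 - 78 = -96$)
$C{\left(w \right)} = 1$
$x = 11502$
$N = -4 + 4 i \sqrt{994}$ ($N = -4 + \sqrt{7025 - 22929} = -4 + \sqrt{-15904} = -4 + 4 i \sqrt{994} \approx -4.0 + 126.11 i$)
$\left(C{\left(A{\left(c{\left(1 \right)} \right)} \right)} + N\right) \left(x + 21023\right) = \left(1 - \left(4 - 4 i \sqrt{994}\right)\right) \left(11502 + 21023\right) = \left(-3 + 4 i \sqrt{994}\right) 32525 = -97575 + 130100 i \sqrt{994}$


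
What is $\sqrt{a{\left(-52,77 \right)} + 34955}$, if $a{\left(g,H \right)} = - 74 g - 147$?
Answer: $16 \sqrt{151} \approx 196.61$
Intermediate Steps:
$a{\left(g,H \right)} = -147 - 74 g$
$\sqrt{a{\left(-52,77 \right)} + 34955} = \sqrt{\left(-147 - -3848\right) + 34955} = \sqrt{\left(-147 + 3848\right) + 34955} = \sqrt{3701 + 34955} = \sqrt{38656} = 16 \sqrt{151}$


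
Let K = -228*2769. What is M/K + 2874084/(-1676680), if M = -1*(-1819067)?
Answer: -608061807181/132317717220 ≈ -4.5955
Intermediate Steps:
K = -631332
M = 1819067
M/K + 2874084/(-1676680) = 1819067/(-631332) + 2874084/(-1676680) = 1819067*(-1/631332) + 2874084*(-1/1676680) = -1819067/631332 - 718521/419170 = -608061807181/132317717220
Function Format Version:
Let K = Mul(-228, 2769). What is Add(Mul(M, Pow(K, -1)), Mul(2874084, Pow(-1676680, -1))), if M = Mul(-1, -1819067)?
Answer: Rational(-608061807181, 132317717220) ≈ -4.5955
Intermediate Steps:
K = -631332
M = 1819067
Add(Mul(M, Pow(K, -1)), Mul(2874084, Pow(-1676680, -1))) = Add(Mul(1819067, Pow(-631332, -1)), Mul(2874084, Pow(-1676680, -1))) = Add(Mul(1819067, Rational(-1, 631332)), Mul(2874084, Rational(-1, 1676680))) = Add(Rational(-1819067, 631332), Rational(-718521, 419170)) = Rational(-608061807181, 132317717220)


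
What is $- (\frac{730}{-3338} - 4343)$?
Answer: $\frac{7248832}{1669} \approx 4343.2$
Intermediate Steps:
$- (\frac{730}{-3338} - 4343) = - (730 \left(- \frac{1}{3338}\right) - 4343) = - (- \frac{365}{1669} - 4343) = \left(-1\right) \left(- \frac{7248832}{1669}\right) = \frac{7248832}{1669}$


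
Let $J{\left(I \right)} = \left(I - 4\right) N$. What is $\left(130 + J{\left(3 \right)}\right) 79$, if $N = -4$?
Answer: $10586$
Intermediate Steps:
$J{\left(I \right)} = 16 - 4 I$ ($J{\left(I \right)} = \left(I - 4\right) \left(-4\right) = \left(-4 + I\right) \left(-4\right) = 16 - 4 I$)
$\left(130 + J{\left(3 \right)}\right) 79 = \left(130 + \left(16 - 12\right)\right) 79 = \left(130 + 4\right) 79 = 134 \cdot 79 = 10586$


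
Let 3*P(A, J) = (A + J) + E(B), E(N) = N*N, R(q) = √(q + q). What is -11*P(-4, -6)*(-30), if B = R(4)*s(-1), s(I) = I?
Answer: -220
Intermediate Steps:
R(q) = √2*√q (R(q) = √(2*q) = √2*√q)
B = -2*√2 (B = (√2*√4)*(-1) = (√2*2)*(-1) = (2*√2)*(-1) = -2*√2 ≈ -2.8284)
E(N) = N²
P(A, J) = 8/3 + A/3 + J/3 (P(A, J) = ((A + J) + (-2*√2)²)/3 = ((A + J) + 8)/3 = (8 + A + J)/3 = 8/3 + A/3 + J/3)
-11*P(-4, -6)*(-30) = -11*(8/3 + (⅓)*(-4) + (⅓)*(-6))*(-30) = -11*(8/3 - 4/3 - 2)*(-30) = -11*(-⅔)*(-30) = (22/3)*(-30) = -220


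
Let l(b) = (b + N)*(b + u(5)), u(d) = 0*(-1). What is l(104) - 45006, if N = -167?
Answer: -51558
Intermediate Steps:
u(d) = 0
l(b) = b*(-167 + b) (l(b) = (b - 167)*(b + 0) = (-167 + b)*b = b*(-167 + b))
l(104) - 45006 = 104*(-167 + 104) - 45006 = 104*(-63) - 45006 = -6552 - 45006 = -51558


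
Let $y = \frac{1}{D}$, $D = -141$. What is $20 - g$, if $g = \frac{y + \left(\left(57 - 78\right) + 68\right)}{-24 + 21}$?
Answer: $\frac{15086}{423} \approx 35.664$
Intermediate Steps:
$y = - \frac{1}{141}$ ($y = \frac{1}{-141} = - \frac{1}{141} \approx -0.0070922$)
$g = - \frac{6626}{423}$ ($g = \frac{- \frac{1}{141} + \left(\left(57 - 78\right) + 68\right)}{-24 + 21} = \frac{- \frac{1}{141} + \left(-21 + 68\right)}{-3} = \left(- \frac{1}{141} + 47\right) \left(- \frac{1}{3}\right) = \frac{6626}{141} \left(- \frac{1}{3}\right) = - \frac{6626}{423} \approx -15.664$)
$20 - g = 20 - - \frac{6626}{423} = 20 + \frac{6626}{423} = \frac{15086}{423}$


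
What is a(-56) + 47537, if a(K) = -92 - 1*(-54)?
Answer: 47499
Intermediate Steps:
a(K) = -38 (a(K) = -92 + 54 = -38)
a(-56) + 47537 = -38 + 47537 = 47499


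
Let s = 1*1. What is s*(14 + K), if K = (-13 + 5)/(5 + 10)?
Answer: 202/15 ≈ 13.467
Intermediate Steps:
s = 1
K = -8/15 ≈ -0.53333
s*(14 + K) = 1*(14 - 8/15) = 1*(202/15) = 202/15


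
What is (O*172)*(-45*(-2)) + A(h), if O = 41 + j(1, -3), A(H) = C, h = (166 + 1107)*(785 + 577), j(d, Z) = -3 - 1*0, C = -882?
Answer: 587358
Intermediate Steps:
j(d, Z) = -3 (j(d, Z) = -3 + 0 = -3)
h = 1733826 (h = 1273*1362 = 1733826)
A(H) = -882
O = 38 (O = 41 - 3 = 38)
(O*172)*(-45*(-2)) + A(h) = (38*172)*(-45*(-2)) - 882 = 6536*90 - 882 = 588240 - 882 = 587358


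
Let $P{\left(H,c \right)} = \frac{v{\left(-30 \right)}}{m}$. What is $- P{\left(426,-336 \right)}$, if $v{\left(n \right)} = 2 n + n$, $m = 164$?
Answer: $\frac{45}{82} \approx 0.54878$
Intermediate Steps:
$v{\left(n \right)} = 3 n$
$P{\left(H,c \right)} = - \frac{45}{82}$ ($P{\left(H,c \right)} = \frac{3 \left(-30\right)}{164} = \left(-90\right) \frac{1}{164} = - \frac{45}{82}$)
$- P{\left(426,-336 \right)} = \left(-1\right) \left(- \frac{45}{82}\right) = \frac{45}{82}$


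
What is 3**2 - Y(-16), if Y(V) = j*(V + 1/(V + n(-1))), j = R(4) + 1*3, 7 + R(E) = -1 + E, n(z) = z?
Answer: -120/17 ≈ -7.0588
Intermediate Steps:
R(E) = -8 + E (R(E) = -7 + (-1 + E) = -8 + E)
j = -1 (j = (-8 + 4) + 1*3 = -4 + 3 = -1)
Y(V) = -V - 1/(-1 + V) (Y(V) = -(V + 1/(V - 1)) = -(V + 1/(-1 + V)) = -V - 1/(-1 + V))
3**2 - Y(-16) = 3**2 - (-1 - 16 - 1*(-16)**2)/(-1 - 16) = 9 - (-1 - 16 - 1*256)/(-17) = 9 - (-1)*(-1 - 16 - 256)/17 = 9 - (-1)*(-273)/17 = 9 - 1*273/17 = 9 - 273/17 = -120/17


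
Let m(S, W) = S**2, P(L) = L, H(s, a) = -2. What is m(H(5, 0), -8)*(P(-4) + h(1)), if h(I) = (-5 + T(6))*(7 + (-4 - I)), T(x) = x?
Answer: -8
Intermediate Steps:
h(I) = 3 - I (h(I) = (-5 + 6)*(7 + (-4 - I)) = 1*(3 - I) = 3 - I)
m(H(5, 0), -8)*(P(-4) + h(1)) = (-2)**2*(-4 + (3 - 1*1)) = 4*(-4 + (3 - 1)) = 4*(-4 + 2) = 4*(-2) = -8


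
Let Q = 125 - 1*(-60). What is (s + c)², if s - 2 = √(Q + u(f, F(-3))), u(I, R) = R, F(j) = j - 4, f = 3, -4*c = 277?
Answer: 75209/16 - 269*√178/2 ≈ 2906.1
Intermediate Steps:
c = -277/4 (c = -¼*277 = -277/4 ≈ -69.250)
F(j) = -4 + j
Q = 185 (Q = 125 + 60 = 185)
s = 2 + √178 (s = 2 + √(185 + (-4 - 3)) = 2 + √(185 - 7) = 2 + √178 ≈ 15.342)
(s + c)² = ((2 + √178) - 277/4)² = (-269/4 + √178)²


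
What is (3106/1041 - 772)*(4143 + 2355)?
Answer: -1733982636/347 ≈ -4.9971e+6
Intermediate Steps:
(3106/1041 - 772)*(4143 + 2355) = (3106*(1/1041) - 772)*6498 = (3106/1041 - 772)*6498 = -800546/1041*6498 = -1733982636/347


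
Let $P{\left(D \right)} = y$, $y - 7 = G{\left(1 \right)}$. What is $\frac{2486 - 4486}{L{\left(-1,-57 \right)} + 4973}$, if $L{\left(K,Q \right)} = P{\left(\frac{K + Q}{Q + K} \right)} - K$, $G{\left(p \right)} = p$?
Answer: $- \frac{1000}{2491} \approx -0.40145$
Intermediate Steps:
$y = 8$ ($y = 7 + 1 = 8$)
$P{\left(D \right)} = 8$
$L{\left(K,Q \right)} = 8 - K$
$\frac{2486 - 4486}{L{\left(-1,-57 \right)} + 4973} = \frac{2486 - 4486}{\left(8 - -1\right) + 4973} = - \frac{2000}{\left(8 + 1\right) + 4973} = - \frac{2000}{9 + 4973} = - \frac{2000}{4982} = \left(-2000\right) \frac{1}{4982} = - \frac{1000}{2491}$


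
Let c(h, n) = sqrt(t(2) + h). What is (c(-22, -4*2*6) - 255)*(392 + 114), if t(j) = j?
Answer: -129030 + 1012*I*sqrt(5) ≈ -1.2903e+5 + 2262.9*I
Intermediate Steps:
c(h, n) = sqrt(2 + h)
(c(-22, -4*2*6) - 255)*(392 + 114) = (sqrt(2 - 22) - 255)*(392 + 114) = (sqrt(-20) - 255)*506 = (2*I*sqrt(5) - 255)*506 = (-255 + 2*I*sqrt(5))*506 = -129030 + 1012*I*sqrt(5)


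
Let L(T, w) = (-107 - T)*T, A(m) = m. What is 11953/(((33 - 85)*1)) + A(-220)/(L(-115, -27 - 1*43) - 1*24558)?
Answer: -152263547/662428 ≈ -229.86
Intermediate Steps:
L(T, w) = T*(-107 - T)
11953/(((33 - 85)*1)) + A(-220)/(L(-115, -27 - 1*43) - 1*24558) = 11953/(((33 - 85)*1)) - 220/(-1*(-115)*(107 - 115) - 1*24558) = 11953/((-52*1)) - 220/(-1*(-115)*(-8) - 24558) = 11953/(-52) - 220/(-920 - 24558) = 11953*(-1/52) - 220/(-25478) = -11953/52 - 220*(-1/25478) = -11953/52 + 110/12739 = -152263547/662428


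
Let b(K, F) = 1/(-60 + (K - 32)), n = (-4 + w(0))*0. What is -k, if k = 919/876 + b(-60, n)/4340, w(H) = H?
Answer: -151561261/144469920 ≈ -1.0491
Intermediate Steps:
n = 0 (n = (-4 + 0)*0 = -4*0 = 0)
b(K, F) = 1/(-92 + K) (b(K, F) = 1/(-60 + (-32 + K)) = 1/(-92 + K))
k = 151561261/144469920 (k = 919/876 + 1/(-92 - 60*4340) = 919*(1/876) + (1/4340)/(-152) = 919/876 - 1/152*1/4340 = 919/876 - 1/659680 = 151561261/144469920 ≈ 1.0491)
-k = -1*151561261/144469920 = -151561261/144469920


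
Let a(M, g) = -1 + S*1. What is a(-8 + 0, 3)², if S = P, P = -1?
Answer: 4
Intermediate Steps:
S = -1
a(M, g) = -2 (a(M, g) = -1 - 1*1 = -1 - 1 = -2)
a(-8 + 0, 3)² = (-2)² = 4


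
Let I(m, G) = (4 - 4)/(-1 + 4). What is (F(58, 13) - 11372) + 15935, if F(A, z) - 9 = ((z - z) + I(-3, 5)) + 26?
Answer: 4598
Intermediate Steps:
I(m, G) = 0 (I(m, G) = 0/3 = 0*(⅓) = 0)
F(A, z) = 35 (F(A, z) = 9 + (((z - z) + 0) + 26) = 9 + ((0 + 0) + 26) = 9 + (0 + 26) = 9 + 26 = 35)
(F(58, 13) - 11372) + 15935 = (35 - 11372) + 15935 = -11337 + 15935 = 4598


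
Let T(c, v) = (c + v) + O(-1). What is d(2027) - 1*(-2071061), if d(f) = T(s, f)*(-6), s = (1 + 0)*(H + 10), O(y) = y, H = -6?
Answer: 2058881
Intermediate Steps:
s = 4 (s = (1 + 0)*(-6 + 10) = 1*4 = 4)
T(c, v) = -1 + c + v (T(c, v) = (c + v) - 1 = -1 + c + v)
d(f) = -18 - 6*f (d(f) = (-1 + 4 + f)*(-6) = (3 + f)*(-6) = -18 - 6*f)
d(2027) - 1*(-2071061) = (-18 - 6*2027) - 1*(-2071061) = (-18 - 12162) + 2071061 = -12180 + 2071061 = 2058881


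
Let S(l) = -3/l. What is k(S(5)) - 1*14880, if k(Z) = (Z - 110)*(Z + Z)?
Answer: -368682/25 ≈ -14747.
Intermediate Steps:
k(Z) = 2*Z*(-110 + Z) (k(Z) = (-110 + Z)*(2*Z) = 2*Z*(-110 + Z))
k(S(5)) - 1*14880 = 2*(-3/5)*(-110 - 3/5) - 1*14880 = 2*(-3*1/5)*(-110 - 3*1/5) - 14880 = 2*(-3/5)*(-110 - 3/5) - 14880 = 2*(-3/5)*(-553/5) - 14880 = 3318/25 - 14880 = -368682/25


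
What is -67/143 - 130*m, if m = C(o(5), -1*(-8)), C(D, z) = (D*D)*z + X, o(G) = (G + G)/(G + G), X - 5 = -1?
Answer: -223147/143 ≈ -1560.5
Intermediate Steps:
X = 4 (X = 5 - 1 = 4)
o(G) = 1 (o(G) = (2*G)/((2*G)) = (2*G)*(1/(2*G)) = 1)
C(D, z) = 4 + z*D² (C(D, z) = (D*D)*z + 4 = D²*z + 4 = z*D² + 4 = 4 + z*D²)
m = 12 (m = 4 - 1*(-8)*1² = 4 + 8*1 = 4 + 8 = 12)
-67/143 - 130*m = -67/143 - 130*12 = -67*1/143 - 1560 = -67/143 - 1560 = -223147/143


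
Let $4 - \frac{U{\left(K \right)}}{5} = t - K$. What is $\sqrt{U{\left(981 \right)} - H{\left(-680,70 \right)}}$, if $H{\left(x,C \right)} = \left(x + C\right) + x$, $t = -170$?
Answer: $3 \sqrt{785} \approx 84.054$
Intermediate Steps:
$H{\left(x,C \right)} = C + 2 x$ ($H{\left(x,C \right)} = \left(C + x\right) + x = C + 2 x$)
$U{\left(K \right)} = 870 + 5 K$ ($U{\left(K \right)} = 20 - 5 \left(-170 - K\right) = 20 + \left(850 + 5 K\right) = 870 + 5 K$)
$\sqrt{U{\left(981 \right)} - H{\left(-680,70 \right)}} = \sqrt{\left(870 + 5 \cdot 981\right) - \left(70 + 2 \left(-680\right)\right)} = \sqrt{\left(870 + 4905\right) - \left(70 - 1360\right)} = \sqrt{5775 - -1290} = \sqrt{5775 + 1290} = \sqrt{7065} = 3 \sqrt{785}$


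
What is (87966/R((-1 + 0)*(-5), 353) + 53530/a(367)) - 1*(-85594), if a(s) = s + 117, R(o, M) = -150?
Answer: 514964863/6050 ≈ 85118.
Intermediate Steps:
a(s) = 117 + s
(87966/R((-1 + 0)*(-5), 353) + 53530/a(367)) - 1*(-85594) = (87966/(-150) + 53530/(117 + 367)) - 1*(-85594) = (87966*(-1/150) + 53530/484) + 85594 = (-14661/25 + 53530*(1/484)) + 85594 = (-14661/25 + 26765/242) + 85594 = -2878837/6050 + 85594 = 514964863/6050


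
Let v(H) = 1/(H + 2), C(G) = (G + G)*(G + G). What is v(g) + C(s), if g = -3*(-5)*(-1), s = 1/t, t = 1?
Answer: 51/13 ≈ 3.9231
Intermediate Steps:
s = 1 (s = 1/1 = 1)
C(G) = 4*G² (C(G) = (2*G)*(2*G) = 4*G²)
g = -15 (g = 15*(-1) = -15)
v(H) = 1/(2 + H)
v(g) + C(s) = 1/(2 - 15) + 4*1² = 1/(-13) + 4*1 = -1/13 + 4 = 51/13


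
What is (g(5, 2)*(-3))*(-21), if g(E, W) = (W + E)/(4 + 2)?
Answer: 147/2 ≈ 73.500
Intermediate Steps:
g(E, W) = E/6 + W/6 (g(E, W) = (E + W)/6 = (E + W)*(⅙) = E/6 + W/6)
(g(5, 2)*(-3))*(-21) = (((⅙)*5 + (⅙)*2)*(-3))*(-21) = ((⅚ + ⅓)*(-3))*(-21) = ((7/6)*(-3))*(-21) = -7/2*(-21) = 147/2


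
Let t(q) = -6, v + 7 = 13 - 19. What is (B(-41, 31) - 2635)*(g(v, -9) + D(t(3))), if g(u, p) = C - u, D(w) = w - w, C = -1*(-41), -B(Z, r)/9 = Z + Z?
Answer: -102438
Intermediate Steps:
B(Z, r) = -18*Z (B(Z, r) = -9*(Z + Z) = -18*Z)
C = 41
v = -13 (v = -7 + (13 - 19) = -7 - 6 = -13)
D(w) = 0
g(u, p) = 41 - u
(B(-41, 31) - 2635)*(g(v, -9) + D(t(3))) = (-18*(-41) - 2635)*((41 - 1*(-13)) + 0) = (738 - 2635)*((41 + 13) + 0) = -1897*(54 + 0) = -1897*54 = -102438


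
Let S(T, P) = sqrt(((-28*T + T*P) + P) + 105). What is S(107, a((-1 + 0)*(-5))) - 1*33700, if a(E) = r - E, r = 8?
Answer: -33700 + I*sqrt(2567) ≈ -33700.0 + 50.666*I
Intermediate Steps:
a(E) = 8 - E
S(T, P) = sqrt(105 + P - 28*T + P*T) (S(T, P) = sqrt(((-28*T + P*T) + P) + 105) = sqrt((P - 28*T + P*T) + 105) = sqrt(105 + P - 28*T + P*T))
S(107, a((-1 + 0)*(-5))) - 1*33700 = sqrt(105 + (8 - (-1 + 0)*(-5)) - 28*107 + (8 - (-1 + 0)*(-5))*107) - 1*33700 = sqrt(105 + (8 - (-1)*(-5)) - 2996 + (8 - (-1)*(-5))*107) - 33700 = sqrt(105 + (8 - 1*5) - 2996 + (8 - 1*5)*107) - 33700 = sqrt(105 + (8 - 5) - 2996 + (8 - 5)*107) - 33700 = sqrt(105 + 3 - 2996 + 3*107) - 33700 = sqrt(105 + 3 - 2996 + 321) - 33700 = sqrt(-2567) - 33700 = I*sqrt(2567) - 33700 = -33700 + I*sqrt(2567)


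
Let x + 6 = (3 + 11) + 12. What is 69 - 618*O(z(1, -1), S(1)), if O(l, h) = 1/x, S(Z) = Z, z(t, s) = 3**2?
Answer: 381/10 ≈ 38.100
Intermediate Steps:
z(t, s) = 9
x = 20 (x = -6 + ((3 + 11) + 12) = -6 + (14 + 12) = -6 + 26 = 20)
O(l, h) = 1/20
69 - 618*O(z(1, -1), S(1)) = 69 - 618*1/20 = 69 - 309/10 = 381/10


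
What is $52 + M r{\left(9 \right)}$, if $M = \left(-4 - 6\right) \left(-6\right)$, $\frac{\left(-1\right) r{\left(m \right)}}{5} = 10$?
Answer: $-2948$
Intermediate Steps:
$r{\left(m \right)} = -50$ ($r{\left(m \right)} = \left(-5\right) 10 = -50$)
$M = 60$ ($M = \left(-10\right) \left(-6\right) = 60$)
$52 + M r{\left(9 \right)} = 52 + 60 \left(-50\right) = 52 - 3000 = -2948$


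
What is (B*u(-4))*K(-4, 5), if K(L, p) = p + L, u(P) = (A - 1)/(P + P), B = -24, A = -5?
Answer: -18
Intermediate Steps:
u(P) = -3/P (u(P) = (-5 - 1)/(P + P) = -6*1/(2*P) = -3/P)
K(L, p) = L + p
(B*u(-4))*K(-4, 5) = (-(-72)/(-4))*(-4 + 5) = -(-72)*(-1)/4*1 = -24*¾*1 = -18*1 = -18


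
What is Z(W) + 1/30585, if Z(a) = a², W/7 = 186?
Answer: 51847814341/30585 ≈ 1.6952e+6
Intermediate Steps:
W = 1302 (W = 7*186 = 1302)
Z(W) + 1/30585 = 1302² + 1/30585 = 1695204 + 1/30585 = 51847814341/30585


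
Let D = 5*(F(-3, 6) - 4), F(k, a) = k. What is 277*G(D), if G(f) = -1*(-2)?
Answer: 554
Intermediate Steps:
D = -35 (D = 5*(-3 - 4) = 5*(-7) = -35)
G(f) = 2
277*G(D) = 277*2 = 554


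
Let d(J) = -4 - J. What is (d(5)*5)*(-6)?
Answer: 270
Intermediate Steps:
(d(5)*5)*(-6) = ((-4 - 1*5)*5)*(-6) = ((-4 - 5)*5)*(-6) = -9*5*(-6) = -45*(-6) = 270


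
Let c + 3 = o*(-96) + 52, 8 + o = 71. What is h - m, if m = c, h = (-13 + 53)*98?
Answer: 9919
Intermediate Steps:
o = 63 (o = -8 + 71 = 63)
h = 3920 (h = 40*98 = 3920)
c = -5999 (c = -3 + (63*(-96) + 52) = -3 + (-6048 + 52) = -3 - 5996 = -5999)
m = -5999
h - m = 3920 - 1*(-5999) = 3920 + 5999 = 9919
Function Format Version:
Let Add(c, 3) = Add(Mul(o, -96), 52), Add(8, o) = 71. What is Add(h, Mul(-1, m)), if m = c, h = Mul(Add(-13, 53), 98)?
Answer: 9919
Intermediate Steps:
o = 63 (o = Add(-8, 71) = 63)
h = 3920 (h = Mul(40, 98) = 3920)
c = -5999 (c = Add(-3, Add(Mul(63, -96), 52)) = Add(-3, Add(-6048, 52)) = Add(-3, -5996) = -5999)
m = -5999
Add(h, Mul(-1, m)) = Add(3920, Mul(-1, -5999)) = Add(3920, 5999) = 9919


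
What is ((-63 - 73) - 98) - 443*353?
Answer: -156613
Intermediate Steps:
((-63 - 73) - 98) - 443*353 = (-136 - 98) - 156379 = -234 - 156379 = -156613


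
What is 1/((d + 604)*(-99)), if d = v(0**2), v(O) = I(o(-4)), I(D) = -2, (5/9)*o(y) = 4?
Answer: -1/59598 ≈ -1.6779e-5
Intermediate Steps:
o(y) = 36/5 (o(y) = (9/5)*4 = 36/5)
v(O) = -2
d = -2
1/((d + 604)*(-99)) = 1/((-2 + 604)*(-99)) = -1/99/602 = (1/602)*(-1/99) = -1/59598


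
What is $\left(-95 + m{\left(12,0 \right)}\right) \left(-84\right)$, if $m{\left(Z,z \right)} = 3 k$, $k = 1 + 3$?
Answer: $6972$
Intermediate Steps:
$k = 4$
$m{\left(Z,z \right)} = 12$ ($m{\left(Z,z \right)} = 3 \cdot 4 = 12$)
$\left(-95 + m{\left(12,0 \right)}\right) \left(-84\right) = \left(-95 + 12\right) \left(-84\right) = \left(-83\right) \left(-84\right) = 6972$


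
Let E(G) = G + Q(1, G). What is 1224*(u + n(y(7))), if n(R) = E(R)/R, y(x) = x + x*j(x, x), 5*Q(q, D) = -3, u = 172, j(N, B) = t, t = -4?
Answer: 7412544/35 ≈ 2.1179e+5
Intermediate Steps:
j(N, B) = -4
Q(q, D) = -3/5 (Q(q, D) = (1/5)*(-3) = -3/5)
E(G) = -3/5 + G (E(G) = G - 3/5 = -3/5 + G)
y(x) = -3*x (y(x) = x + x*(-4) = x - 4*x = -3*x)
n(R) = (-3/5 + R)/R
1224*(u + n(y(7))) = 1224*(172 + (-3/5 - 3*7)/((-3*7))) = 1224*(172 + (-3/5 - 21)/(-21)) = 1224*(172 - 1/21*(-108/5)) = 1224*(172 + 36/35) = 1224*(6056/35) = 7412544/35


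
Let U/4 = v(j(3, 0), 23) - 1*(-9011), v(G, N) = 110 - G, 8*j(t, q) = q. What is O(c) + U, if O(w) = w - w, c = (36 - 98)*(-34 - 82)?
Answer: 36484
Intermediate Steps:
j(t, q) = q/8
c = 7192 (c = -62*(-116) = 7192)
O(w) = 0
U = 36484 (U = 4*((110 - 0/8) - 1*(-9011)) = 4*((110 - 1*0) + 9011) = 4*((110 + 0) + 9011) = 4*(110 + 9011) = 4*9121 = 36484)
O(c) + U = 0 + 36484 = 36484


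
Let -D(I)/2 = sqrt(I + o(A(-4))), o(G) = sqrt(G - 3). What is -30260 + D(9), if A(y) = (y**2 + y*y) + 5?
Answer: -30260 - 2*sqrt(9 + sqrt(34)) ≈ -30268.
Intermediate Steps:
A(y) = 5 + 2*y**2 (A(y) = (y**2 + y**2) + 5 = 2*y**2 + 5 = 5 + 2*y**2)
o(G) = sqrt(-3 + G)
D(I) = -2*sqrt(I + sqrt(34)) (D(I) = -2*sqrt(I + sqrt(-3 + (5 + 2*(-4)**2))) = -2*sqrt(I + sqrt(-3 + (5 + 2*16))) = -2*sqrt(I + sqrt(-3 + (5 + 32))) = -2*sqrt(I + sqrt(-3 + 37)) = -2*sqrt(I + sqrt(34)))
-30260 + D(9) = -30260 - 2*sqrt(9 + sqrt(34))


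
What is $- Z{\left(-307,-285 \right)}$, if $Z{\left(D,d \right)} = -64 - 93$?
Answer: $157$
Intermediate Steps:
$Z{\left(D,d \right)} = -157$
$- Z{\left(-307,-285 \right)} = \left(-1\right) \left(-157\right) = 157$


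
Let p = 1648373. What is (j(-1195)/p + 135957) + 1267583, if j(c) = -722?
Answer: 2313557439698/1648373 ≈ 1.4035e+6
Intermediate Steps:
(j(-1195)/p + 135957) + 1267583 = (-722/1648373 + 135957) + 1267583 = 224107847239/1648373 + 1267583 = 2313557439698/1648373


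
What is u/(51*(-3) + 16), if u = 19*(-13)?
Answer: 247/137 ≈ 1.8029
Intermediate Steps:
u = -247
u/(51*(-3) + 16) = -247/(51*(-3) + 16) = -247/(-153 + 16) = -247/(-137) = -247*(-1/137) = 247/137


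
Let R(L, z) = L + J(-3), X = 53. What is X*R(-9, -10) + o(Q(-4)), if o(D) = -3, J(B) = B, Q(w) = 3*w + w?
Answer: -639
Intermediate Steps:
Q(w) = 4*w
R(L, z) = -3 + L (R(L, z) = L - 3 = -3 + L)
X*R(-9, -10) + o(Q(-4)) = 53*(-3 - 9) - 3 = 53*(-12) - 3 = -636 - 3 = -639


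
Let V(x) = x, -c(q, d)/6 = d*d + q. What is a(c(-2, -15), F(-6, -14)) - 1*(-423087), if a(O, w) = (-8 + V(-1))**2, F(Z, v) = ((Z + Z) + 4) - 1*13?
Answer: 423168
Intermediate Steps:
c(q, d) = -6*q - 6*d**2 (c(q, d) = -6*(d*d + q) = -6*(d**2 + q) = -6*(q + d**2) = -6*q - 6*d**2)
F(Z, v) = -9 + 2*Z (F(Z, v) = (2*Z + 4) - 13 = (4 + 2*Z) - 13 = -9 + 2*Z)
a(O, w) = 81 (a(O, w) = (-8 - 1)**2 = (-9)**2 = 81)
a(c(-2, -15), F(-6, -14)) - 1*(-423087) = 81 - 1*(-423087) = 81 + 423087 = 423168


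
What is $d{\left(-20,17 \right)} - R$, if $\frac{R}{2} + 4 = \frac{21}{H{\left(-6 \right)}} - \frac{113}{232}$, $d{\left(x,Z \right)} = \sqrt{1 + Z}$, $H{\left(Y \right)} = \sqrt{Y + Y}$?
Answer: $\frac{1041}{116} + 3 \sqrt{2} + 7 i \sqrt{3} \approx 13.217 + 12.124 i$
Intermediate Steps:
$H{\left(Y \right)} = \sqrt{2} \sqrt{Y}$ ($H{\left(Y \right)} = \sqrt{2 Y} = \sqrt{2} \sqrt{Y}$)
$R = - \frac{1041}{116} - 7 i \sqrt{3}$ ($R = -8 + 2 \left(\frac{21}{\sqrt{2} \sqrt{-6}} - \frac{113}{232}\right) = -8 + 2 \left(\frac{21}{\sqrt{2} i \sqrt{6}} - \frac{113}{232}\right) = -8 + 2 \left(\frac{21}{2 i \sqrt{3}} - \frac{113}{232}\right) = -8 + 2 \left(21 \left(- \frac{i \sqrt{3}}{6}\right) - \frac{113}{232}\right) = -8 + 2 \left(- \frac{7 i \sqrt{3}}{2} - \frac{113}{232}\right) = -8 + 2 \left(- \frac{113}{232} - \frac{7 i \sqrt{3}}{2}\right) = -8 - \left(\frac{113}{116} + 7 i \sqrt{3}\right) = - \frac{1041}{116} - 7 i \sqrt{3} \approx -8.9741 - 12.124 i$)
$d{\left(-20,17 \right)} - R = \sqrt{1 + 17} - \left(- \frac{1041}{116} - 7 i \sqrt{3}\right) = \sqrt{18} + \left(\frac{1041}{116} + 7 i \sqrt{3}\right) = 3 \sqrt{2} + \left(\frac{1041}{116} + 7 i \sqrt{3}\right) = \frac{1041}{116} + 3 \sqrt{2} + 7 i \sqrt{3}$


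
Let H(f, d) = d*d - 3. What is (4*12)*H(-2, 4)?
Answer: 624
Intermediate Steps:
H(f, d) = -3 + d² (H(f, d) = d² - 3 = -3 + d²)
(4*12)*H(-2, 4) = (4*12)*(-3 + 4²) = 48*(-3 + 16) = 48*13 = 624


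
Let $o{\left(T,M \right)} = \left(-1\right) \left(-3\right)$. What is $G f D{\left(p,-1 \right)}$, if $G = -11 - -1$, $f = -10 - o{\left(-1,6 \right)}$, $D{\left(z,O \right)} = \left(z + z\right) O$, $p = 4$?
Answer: $-1040$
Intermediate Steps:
$o{\left(T,M \right)} = 3$
$D{\left(z,O \right)} = 2 O z$ ($D{\left(z,O \right)} = 2 z O = 2 O z$)
$f = -13$ ($f = -10 - 3 = -13$)
$G = -10$ ($G = -11 + 1 = -10$)
$G f D{\left(p,-1 \right)} = \left(-10\right) \left(-13\right) 2 \left(-1\right) 4 = 130 \left(-8\right) = -1040$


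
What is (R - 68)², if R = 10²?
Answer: 1024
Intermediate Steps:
R = 100
(R - 68)² = (100 - 68)² = 32² = 1024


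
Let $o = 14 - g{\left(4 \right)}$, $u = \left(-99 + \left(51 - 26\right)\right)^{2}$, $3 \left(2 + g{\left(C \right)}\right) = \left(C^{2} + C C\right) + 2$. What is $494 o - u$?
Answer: $- \frac{9512}{3} \approx -3170.7$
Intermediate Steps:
$g{\left(C \right)} = - \frac{4}{3} + \frac{2 C^{2}}{3}$ ($g{\left(C \right)} = -2 + \frac{\left(C^{2} + C C\right) + 2}{3} = -2 + \frac{\left(C^{2} + C^{2}\right) + 2}{3} = -2 + \frac{2 C^{2} + 2}{3} = -2 + \frac{2 + 2 C^{2}}{3} = -2 + \left(\frac{2}{3} + \frac{2 C^{2}}{3}\right) = - \frac{4}{3} + \frac{2 C^{2}}{3}$)
$u = 5476$ ($u = \left(-99 + 25\right)^{2} = \left(-74\right)^{2} = 5476$)
$o = \frac{14}{3}$ ($o = 14 - \left(- \frac{4}{3} + \frac{2 \cdot 4^{2}}{3}\right) = 14 - \left(- \frac{4}{3} + \frac{2}{3} \cdot 16\right) = 14 - \left(- \frac{4}{3} + \frac{32}{3}\right) = 14 - \frac{28}{3} = \frac{14}{3} \approx 4.6667$)
$494 o - u = 494 \cdot \frac{14}{3} - 5476 = \frac{6916}{3} - 5476 = - \frac{9512}{3}$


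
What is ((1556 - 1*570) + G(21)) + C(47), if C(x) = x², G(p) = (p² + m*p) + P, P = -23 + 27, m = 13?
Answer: 3913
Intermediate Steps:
P = 4
G(p) = 4 + p² + 13*p (G(p) = (p² + 13*p) + 4 = 4 + p² + 13*p)
((1556 - 1*570) + G(21)) + C(47) = ((1556 - 1*570) + (4 + 21² + 13*21)) + 47² = ((1556 - 570) + (4 + 441 + 273)) + 2209 = (986 + 718) + 2209 = 1704 + 2209 = 3913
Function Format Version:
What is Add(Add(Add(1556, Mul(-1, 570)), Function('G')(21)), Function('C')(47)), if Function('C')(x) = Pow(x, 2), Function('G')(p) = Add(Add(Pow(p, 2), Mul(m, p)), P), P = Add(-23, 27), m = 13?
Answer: 3913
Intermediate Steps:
P = 4
Function('G')(p) = Add(4, Pow(p, 2), Mul(13, p)) (Function('G')(p) = Add(Add(Pow(p, 2), Mul(13, p)), 4) = Add(4, Pow(p, 2), Mul(13, p)))
Add(Add(Add(1556, Mul(-1, 570)), Function('G')(21)), Function('C')(47)) = Add(Add(Add(1556, Mul(-1, 570)), Add(4, Pow(21, 2), Mul(13, 21))), Pow(47, 2)) = Add(Add(Add(1556, -570), Add(4, 441, 273)), 2209) = Add(Add(986, 718), 2209) = Add(1704, 2209) = 3913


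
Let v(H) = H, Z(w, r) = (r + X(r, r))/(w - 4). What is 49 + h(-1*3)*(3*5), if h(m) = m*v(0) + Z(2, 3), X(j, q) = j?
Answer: 4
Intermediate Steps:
Z(w, r) = 2*r/(-4 + w) (Z(w, r) = (r + r)/(w - 4) = (2*r)/(-4 + w) = 2*r/(-4 + w))
h(m) = -3 (h(m) = m*0 + 2*3/(-4 + 2) = 0 + 2*3/(-2) = 0 + 2*3*(-½) = 0 - 3 = -3)
49 + h(-1*3)*(3*5) = 49 - 9*5 = 49 - 3*15 = 49 - 45 = 4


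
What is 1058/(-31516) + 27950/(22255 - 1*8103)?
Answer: 108237423/55751804 ≈ 1.9414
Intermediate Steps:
1058/(-31516) + 27950/(22255 - 1*8103) = 1058*(-1/31516) + 27950/(22255 - 8103) = -529/15758 + 27950/14152 = -529/15758 + 27950*(1/14152) = -529/15758 + 13975/7076 = 108237423/55751804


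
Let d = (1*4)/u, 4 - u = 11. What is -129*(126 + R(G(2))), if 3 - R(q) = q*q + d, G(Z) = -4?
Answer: -102555/7 ≈ -14651.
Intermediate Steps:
u = -7 (u = 4 - 1*11 = 4 - 11 = -7)
d = -4/7 (d = (1*4)/(-7) = 4*(-⅐) = -4/7 ≈ -0.57143)
R(q) = 25/7 - q² (R(q) = 3 - (q*q - 4/7) = 3 - (q² - 4/7) = 3 - (-4/7 + q²) = 3 + (4/7 - q²) = 25/7 - q²)
-129*(126 + R(G(2))) = -129*(126 + (25/7 - 1*(-4)²)) = -129*(126 + (25/7 - 1*16)) = -129*(126 + (25/7 - 16)) = -129*(126 - 87/7) = -129*795/7 = -102555/7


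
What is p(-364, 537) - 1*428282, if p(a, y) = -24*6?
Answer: -428426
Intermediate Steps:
p(a, y) = -144
p(-364, 537) - 1*428282 = -144 - 1*428282 = -144 - 428282 = -428426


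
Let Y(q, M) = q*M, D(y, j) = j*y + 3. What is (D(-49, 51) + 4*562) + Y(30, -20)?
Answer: -848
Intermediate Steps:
D(y, j) = 3 + j*y
Y(q, M) = M*q
(D(-49, 51) + 4*562) + Y(30, -20) = ((3 + 51*(-49)) + 4*562) - 20*30 = ((3 - 2499) + 2248) - 600 = (-2496 + 2248) - 600 = -248 - 600 = -848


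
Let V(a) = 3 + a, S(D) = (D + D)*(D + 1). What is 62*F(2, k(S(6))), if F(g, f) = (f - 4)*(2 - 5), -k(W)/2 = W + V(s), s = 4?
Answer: 34596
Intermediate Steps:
S(D) = 2*D*(1 + D) (S(D) = (2*D)*(1 + D) = 2*D*(1 + D))
k(W) = -14 - 2*W (k(W) = -2*(W + (3 + 4)) = -2*(W + 7) = -2*(7 + W) = -14 - 2*W)
F(g, f) = 12 - 3*f (F(g, f) = (-4 + f)*(-3) = 12 - 3*f)
62*F(2, k(S(6))) = 62*(12 - 3*(-14 - 4*6*(1 + 6))) = 62*(12 - 3*(-14 - 4*6*7)) = 62*(12 - 3*(-14 - 2*84)) = 62*(12 - 3*(-14 - 168)) = 62*(12 - 3*(-182)) = 62*(12 + 546) = 62*558 = 34596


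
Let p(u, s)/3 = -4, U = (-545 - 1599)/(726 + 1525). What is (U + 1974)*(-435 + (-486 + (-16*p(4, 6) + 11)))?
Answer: -3188874940/2251 ≈ -1.4166e+6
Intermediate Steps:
U = -2144/2251 ≈ -0.95247
p(u, s) = -12 (p(u, s) = 3*(-4) = -12)
(U + 1974)*(-435 + (-486 + (-16*p(4, 6) + 11))) = (-2144/2251 + 1974)*(-435 + (-486 + (-16*(-12) + 11))) = 4441330*(-435 + (-486 + (192 + 11)))/2251 = 4441330*(-435 + (-486 + 203))/2251 = 4441330*(-435 - 283)/2251 = (4441330/2251)*(-718) = -3188874940/2251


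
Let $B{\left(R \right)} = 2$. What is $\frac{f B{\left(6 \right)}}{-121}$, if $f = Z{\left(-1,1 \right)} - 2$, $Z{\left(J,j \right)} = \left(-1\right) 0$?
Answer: $\frac{4}{121} \approx 0.033058$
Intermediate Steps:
$Z{\left(J,j \right)} = 0$
$f = -2$ ($f = 0 - 2 = -2$)
$\frac{f B{\left(6 \right)}}{-121} = \frac{\left(-2\right) 2}{-121} = \left(-4\right) \left(- \frac{1}{121}\right) = \frac{4}{121}$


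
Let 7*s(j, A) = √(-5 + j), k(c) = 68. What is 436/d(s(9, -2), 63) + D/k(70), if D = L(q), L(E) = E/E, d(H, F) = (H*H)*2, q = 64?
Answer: 181595/68 ≈ 2670.5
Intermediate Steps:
s(j, A) = √(-5 + j)/7
d(H, F) = 2*H² (d(H, F) = H²*2 = 2*H²)
L(E) = 1
D = 1
436/d(s(9, -2), 63) + D/k(70) = 436/((2*(√(-5 + 9)/7)²)) + 1/68 = 436/((2*(√4/7)²)) + 1*(1/68) = 436/((2*((⅐)*2)²)) + 1/68 = 436/((2*(2/7)²)) + 1/68 = 436/((2*(4/49))) + 1/68 = 436/(8/49) + 1/68 = 436*(49/8) + 1/68 = 5341/2 + 1/68 = 181595/68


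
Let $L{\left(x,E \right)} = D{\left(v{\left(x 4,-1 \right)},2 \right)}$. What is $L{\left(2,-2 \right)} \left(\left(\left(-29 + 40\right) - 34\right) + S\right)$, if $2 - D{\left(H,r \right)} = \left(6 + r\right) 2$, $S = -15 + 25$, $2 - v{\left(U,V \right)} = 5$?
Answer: $182$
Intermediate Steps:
$v{\left(U,V \right)} = -3$ ($v{\left(U,V \right)} = 2 - 5 = -3$)
$S = 10$
$D{\left(H,r \right)} = -10 - 2 r$ ($D{\left(H,r \right)} = 2 - \left(6 + r\right) 2 = 2 - \left(12 + 2 r\right) = -10 - 2 r$)
$L{\left(x,E \right)} = -14$ ($L{\left(x,E \right)} = -10 - 4 = -14$)
$L{\left(2,-2 \right)} \left(\left(\left(-29 + 40\right) - 34\right) + S\right) = - 14 \left(\left(\left(-29 + 40\right) - 34\right) + 10\right) = - 14 \left(\left(11 - 34\right) + 10\right) = - 14 \left(-23 + 10\right) = \left(-14\right) \left(-13\right) = 182$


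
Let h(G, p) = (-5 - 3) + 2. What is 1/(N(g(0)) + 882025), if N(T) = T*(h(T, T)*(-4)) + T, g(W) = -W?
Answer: 1/882025 ≈ 1.1338e-6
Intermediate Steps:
h(G, p) = -6 (h(G, p) = -8 + 2 = -6)
N(T) = 25*T (N(T) = T*(-6*(-4)) + T = T*24 + T = 24*T + T = 25*T)
1/(N(g(0)) + 882025) = 1/(25*(-1*0) + 882025) = 1/(25*0 + 882025) = 1/(0 + 882025) = 1/882025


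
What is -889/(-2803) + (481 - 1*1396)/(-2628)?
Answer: 1633679/2455428 ≈ 0.66533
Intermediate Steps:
-889/(-2803) + (481 - 1*1396)/(-2628) = -889*(-1/2803) + (481 - 1396)*(-1/2628) = 889/2803 - 915*(-1/2628) = 889/2803 + 305/876 = 1633679/2455428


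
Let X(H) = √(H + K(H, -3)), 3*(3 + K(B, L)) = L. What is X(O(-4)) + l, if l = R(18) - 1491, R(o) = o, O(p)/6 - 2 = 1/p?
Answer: -1473 + √26/2 ≈ -1470.5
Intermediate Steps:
K(B, L) = -3 + L/3
O(p) = 12 + 6/p
X(H) = √(-4 + H) (X(H) = √(H + (-3 + (⅓)*(-3))) = √(H + (-3 - 1)) = √(H - 4) = √(-4 + H))
l = -1473 (l = 18 - 1491 = -1473)
X(O(-4)) + l = √(-4 + (12 + 6/(-4))) - 1473 = √(-4 + (12 + 6*(-¼))) - 1473 = √(-4 + (12 - 3/2)) - 1473 = √(-4 + 21/2) - 1473 = √(13/2) - 1473 = √26/2 - 1473 = -1473 + √26/2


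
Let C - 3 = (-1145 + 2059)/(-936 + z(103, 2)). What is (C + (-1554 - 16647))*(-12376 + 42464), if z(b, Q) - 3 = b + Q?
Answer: -113347949876/207 ≈ -5.4757e+8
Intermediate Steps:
z(b, Q) = 3 + Q + b (z(b, Q) = 3 + (b + Q) = 3 + (Q + b) = 3 + Q + b)
C = 785/414 (C = 3 + (-1145 + 2059)/(-936 + (3 + 2 + 103)) = 3 + 914/(-936 + 108) = 3 + 914/(-828) = 3 + 914*(-1/828) = 3 - 457/414 = 785/414 ≈ 1.8961)
(C + (-1554 - 16647))*(-12376 + 42464) = (785/414 + (-1554 - 16647))*(-12376 + 42464) = (785/414 - 18201)*30088 = -7534429/414*30088 = -113347949876/207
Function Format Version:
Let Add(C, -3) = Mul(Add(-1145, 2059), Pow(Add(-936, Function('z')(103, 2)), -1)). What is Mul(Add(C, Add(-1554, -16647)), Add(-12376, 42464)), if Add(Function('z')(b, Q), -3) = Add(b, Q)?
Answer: Rational(-113347949876, 207) ≈ -5.4757e+8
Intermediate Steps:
Function('z')(b, Q) = Add(3, Q, b) (Function('z')(b, Q) = Add(3, Add(b, Q)) = Add(3, Add(Q, b)) = Add(3, Q, b))
C = Rational(785, 414) (C = Add(3, Mul(Add(-1145, 2059), Pow(Add(-936, Add(3, 2, 103)), -1))) = Add(3, Mul(914, Pow(Add(-936, 108), -1))) = Add(3, Mul(914, Pow(-828, -1))) = Add(3, Mul(914, Rational(-1, 828))) = Add(3, Rational(-457, 414)) = Rational(785, 414) ≈ 1.8961)
Mul(Add(C, Add(-1554, -16647)), Add(-12376, 42464)) = Mul(Add(Rational(785, 414), Add(-1554, -16647)), Add(-12376, 42464)) = Mul(Add(Rational(785, 414), -18201), 30088) = Mul(Rational(-7534429, 414), 30088) = Rational(-113347949876, 207)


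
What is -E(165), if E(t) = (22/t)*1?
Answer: -2/15 ≈ -0.13333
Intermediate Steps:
E(t) = 22/t
-E(165) = -22/165 = -1*2/15 = -2/15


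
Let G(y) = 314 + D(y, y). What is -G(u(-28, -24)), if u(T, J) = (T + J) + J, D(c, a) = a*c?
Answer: -6090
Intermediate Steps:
u(T, J) = T + 2*J (u(T, J) = (J + T) + J = T + 2*J)
G(y) = 314 + y**2 (G(y) = 314 + y*y = 314 + y**2)
-G(u(-28, -24)) = -(314 + (-28 + 2*(-24))**2) = -(314 + (-28 - 48)**2) = -(314 + (-76)**2) = -(314 + 5776) = -1*6090 = -6090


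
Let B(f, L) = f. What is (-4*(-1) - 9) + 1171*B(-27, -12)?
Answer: -31622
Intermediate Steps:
(-4*(-1) - 9) + 1171*B(-27, -12) = (-4*(-1) - 9) + 1171*(-27) = (4 - 9) - 31617 = -5 - 31617 = -31622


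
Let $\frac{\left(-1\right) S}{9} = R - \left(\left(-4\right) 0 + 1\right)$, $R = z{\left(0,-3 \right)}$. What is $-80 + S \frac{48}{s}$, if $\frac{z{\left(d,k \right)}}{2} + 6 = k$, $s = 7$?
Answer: $\frac{7648}{7} \approx 1092.6$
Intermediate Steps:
$z{\left(d,k \right)} = -12 + 2 k$
$R = -18$ ($R = -12 + 2 \left(-3\right) = -12 - 6 = -18$)
$S = 171$ ($S = - 9 \left(-18 - \left(\left(-4\right) 0 + 1\right)\right) = - 9 \left(-18 - \left(0 + 1\right)\right) = - 9 \left(-18 - 1\right) = \left(-9\right) \left(-19\right) = 171$)
$-80 + S \frac{48}{s} = -80 + 171 \cdot \frac{48}{7} = -80 + \frac{8208}{7} = \frac{7648}{7}$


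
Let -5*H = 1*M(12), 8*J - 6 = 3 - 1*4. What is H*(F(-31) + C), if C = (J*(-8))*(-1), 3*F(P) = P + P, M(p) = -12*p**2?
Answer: -27072/5 ≈ -5414.4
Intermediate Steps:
J = 5/8 (J = 3/4 + (3 - 1*4)/8 = 3/4 + (3 - 4)/8 = 3/4 + (1/8)*(-1) = 3/4 - 1/8 = 5/8 ≈ 0.62500)
F(P) = 2*P/3 (F(P) = (P + P)/3 = (2*P)/3 = 2*P/3)
C = 5 (C = ((5/8)*(-8))*(-1) = -5*(-1) = 5)
H = 1728/5 (H = -(-12*12**2)/5 = -(-12*144)/5 = -(-1728)/5 = -1/5*(-1728) = 1728/5 ≈ 345.60)
H*(F(-31) + C) = 1728*((2/3)*(-31) + 5)/5 = 1728*(-62/3 + 5)/5 = (1728/5)*(-47/3) = -27072/5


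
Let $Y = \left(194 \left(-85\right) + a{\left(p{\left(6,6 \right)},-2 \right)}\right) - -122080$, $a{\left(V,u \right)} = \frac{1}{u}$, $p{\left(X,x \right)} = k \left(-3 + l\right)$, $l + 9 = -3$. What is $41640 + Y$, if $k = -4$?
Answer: $\frac{294459}{2} \approx 1.4723 \cdot 10^{5}$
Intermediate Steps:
$l = -12$ ($l = -9 - 3 = -12$)
$p{\left(X,x \right)} = 60$ ($p{\left(X,x \right)} = - 4 \left(-3 - 12\right) = \left(-4\right) \left(-15\right) = 60$)
$Y = \frac{211179}{2}$ ($Y = \left(194 \left(-85\right) + \frac{1}{-2}\right) - -122080 = \left(-16490 - \frac{1}{2}\right) + 122080 = - \frac{32981}{2} + 122080 = \frac{211179}{2} \approx 1.0559 \cdot 10^{5}$)
$41640 + Y = 41640 + \frac{211179}{2} = \frac{294459}{2}$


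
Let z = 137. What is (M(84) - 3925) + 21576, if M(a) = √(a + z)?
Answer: 17651 + √221 ≈ 17666.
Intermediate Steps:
M(a) = √(137 + a) (M(a) = √(a + 137) = √(137 + a))
(M(84) - 3925) + 21576 = (√(137 + 84) - 3925) + 21576 = (√221 - 3925) + 21576 = (-3925 + √221) + 21576 = 17651 + √221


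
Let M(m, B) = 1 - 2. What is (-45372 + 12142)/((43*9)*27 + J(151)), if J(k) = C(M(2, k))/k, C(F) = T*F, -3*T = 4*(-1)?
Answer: -15053190/4733393 ≈ -3.1802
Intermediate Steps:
T = 4/3 (T = -4*(-1)/3 = -⅓*(-4) = 4/3 ≈ 1.3333)
M(m, B) = -1
C(F) = 4*F/3
J(k) = -4/(3*k) (J(k) = ((4/3)*(-1))/k = -4/(3*k))
(-45372 + 12142)/((43*9)*27 + J(151)) = (-45372 + 12142)/((43*9)*27 - 4/3/151) = -33230/(387*27 - 4/3*1/151) = -33230/(10449 - 4/453) = -33230/4733393/453 = -33230*453/4733393 = -15053190/4733393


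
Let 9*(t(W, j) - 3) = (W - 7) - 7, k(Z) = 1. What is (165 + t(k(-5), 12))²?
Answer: 2247001/81 ≈ 27741.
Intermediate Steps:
t(W, j) = 13/9 + W/9 (t(W, j) = 3 + ((W - 7) - 7)/9 = 3 + ((-7 + W) - 7)/9 = 3 + (-14 + W)/9 = 3 + (-14/9 + W/9) = 13/9 + W/9)
(165 + t(k(-5), 12))² = (165 + (13/9 + (⅑)*1))² = (165 + (13/9 + ⅑))² = (165 + 14/9)² = (1499/9)² = 2247001/81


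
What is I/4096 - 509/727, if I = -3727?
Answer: -4794393/2977792 ≈ -1.6101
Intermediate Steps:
I/4096 - 509/727 = -3727/4096 - 509/727 = -4794393/2977792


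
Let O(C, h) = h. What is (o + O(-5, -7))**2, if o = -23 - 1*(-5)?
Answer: 625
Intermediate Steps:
o = -18 (o = -23 + 5 = -18)
(o + O(-5, -7))**2 = (-18 - 7)**2 = (-25)**2 = 625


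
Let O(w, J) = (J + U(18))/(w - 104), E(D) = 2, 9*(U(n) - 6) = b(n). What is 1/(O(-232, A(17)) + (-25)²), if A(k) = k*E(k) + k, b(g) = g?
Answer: 336/209941 ≈ 0.0016004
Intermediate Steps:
U(n) = 6 + n/9
A(k) = 3*k (A(k) = k*2 + k = 2*k + k = 3*k)
O(w, J) = (8 + J)/(-104 + w) (O(w, J) = (J + (6 + (⅑)*18))/(w - 104) = (J + (6 + 2))/(-104 + w) = (J + 8)/(-104 + w) = (8 + J)/(-104 + w))
1/(O(-232, A(17)) + (-25)²) = 1/((8 + 3*17)/(-104 - 232) + (-25)²) = 1/((8 + 51)/(-336) + 625) = 1/(-1/336*59 + 625) = 1/(-59/336 + 625) = 1/(209941/336) = 336/209941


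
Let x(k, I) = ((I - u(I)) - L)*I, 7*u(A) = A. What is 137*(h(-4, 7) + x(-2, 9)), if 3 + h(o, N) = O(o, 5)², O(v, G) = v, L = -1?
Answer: 87680/7 ≈ 12526.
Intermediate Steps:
u(A) = A/7
x(k, I) = I*(1 + 6*I/7) (x(k, I) = ((I - I/7) - 1*(-1))*I = ((I - I/7) + 1)*I = (6*I/7 + 1)*I = (1 + 6*I/7)*I = I*(1 + 6*I/7))
h(o, N) = -3 + o²
137*(h(-4, 7) + x(-2, 9)) = 137*((-3 + (-4)²) + (⅐)*9*(7 + 6*9)) = 137*((-3 + 16) + (⅐)*9*(7 + 54)) = 137*(13 + (⅐)*9*61) = 137*(13 + 549/7) = 137*(640/7) = 87680/7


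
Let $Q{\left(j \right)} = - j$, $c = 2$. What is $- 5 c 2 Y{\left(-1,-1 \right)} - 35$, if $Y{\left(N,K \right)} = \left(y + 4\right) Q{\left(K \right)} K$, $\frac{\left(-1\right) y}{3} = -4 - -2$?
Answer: $165$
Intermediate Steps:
$y = 6$ ($y = - 3 \left(-4 - -2\right) = - 3 \left(-4 + 2\right) = \left(-3\right) \left(-2\right) = 6$)
$Y{\left(N,K \right)} = - 10 K^{2}$ ($Y{\left(N,K \right)} = \left(6 + 4\right) \left(- K\right) K = 10 \left(- K\right) K = - 10 K K = - 10 K^{2}$)
$- 5 c 2 Y{\left(-1,-1 \right)} - 35 = \left(-5\right) 2 \cdot 2 \left(- 10 \left(-1\right)^{2}\right) - 35 = \left(-10\right) 2 \left(\left(-10\right) 1\right) - 35 = \left(-20\right) \left(-10\right) - 35 = 200 - 35 = 165$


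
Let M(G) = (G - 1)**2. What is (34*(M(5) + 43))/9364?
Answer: 1003/4682 ≈ 0.21422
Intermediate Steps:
M(G) = (-1 + G)**2
(34*(M(5) + 43))/9364 = (34*((-1 + 5)**2 + 43))/9364 = (34*(4**2 + 43))*(1/9364) = (34*(16 + 43))*(1/9364) = (34*59)*(1/9364) = 2006*(1/9364) = 1003/4682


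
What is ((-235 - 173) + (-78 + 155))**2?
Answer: 109561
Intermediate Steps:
((-235 - 173) + (-78 + 155))**2 = (-408 + 77)**2 = (-331)**2 = 109561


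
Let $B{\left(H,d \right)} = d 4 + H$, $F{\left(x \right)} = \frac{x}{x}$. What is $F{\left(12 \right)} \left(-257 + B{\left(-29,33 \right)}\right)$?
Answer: $-154$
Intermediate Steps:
$F{\left(x \right)} = 1$
$B{\left(H,d \right)} = H + 4 d$ ($B{\left(H,d \right)} = 4 d + H = H + 4 d$)
$F{\left(12 \right)} \left(-257 + B{\left(-29,33 \right)}\right) = 1 \left(-257 + \left(-29 + 4 \cdot 33\right)\right) = 1 \left(-257 + \left(-29 + 132\right)\right) = 1 \left(-257 + 103\right) = 1 \left(-154\right) = -154$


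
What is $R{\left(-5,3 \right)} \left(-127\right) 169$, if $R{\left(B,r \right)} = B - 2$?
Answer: $150241$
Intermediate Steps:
$R{\left(B,r \right)} = -2 + B$
$R{\left(-5,3 \right)} \left(-127\right) 169 = \left(-2 - 5\right) \left(-127\right) 169 = \left(-7\right) \left(-127\right) 169 = 889 \cdot 169 = 150241$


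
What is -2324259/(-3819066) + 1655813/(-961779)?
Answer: -1362745211299/1224365826138 ≈ -1.1130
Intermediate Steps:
-2324259/(-3819066) + 1655813/(-961779) = -2324259*(-1/3819066) + 1655813*(-1/961779) = 774753/1273022 - 1655813/961779 = -1362745211299/1224365826138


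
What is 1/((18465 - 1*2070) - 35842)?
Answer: -1/19447 ≈ -5.1422e-5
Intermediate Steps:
1/((18465 - 1*2070) - 35842) = 1/((18465 - 2070) - 35842) = 1/(16395 - 35842) = 1/(-19447) = -1/19447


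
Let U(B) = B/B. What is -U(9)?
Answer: -1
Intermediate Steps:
U(B) = 1
-U(9) = -1*1 = -1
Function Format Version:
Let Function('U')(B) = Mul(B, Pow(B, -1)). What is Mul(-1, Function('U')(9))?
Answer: -1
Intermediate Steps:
Function('U')(B) = 1
Mul(-1, Function('U')(9)) = Mul(-1, 1) = -1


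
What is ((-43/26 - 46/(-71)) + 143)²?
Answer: 68707418641/3407716 ≈ 20162.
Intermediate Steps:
((-43/26 - 46/(-71)) + 143)² = ((-43*1/26 - 46*(-1/71)) + 143)² = ((-43/26 + 46/71) + 143)² = (-1857/1846 + 143)² = (262121/1846)² = 68707418641/3407716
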